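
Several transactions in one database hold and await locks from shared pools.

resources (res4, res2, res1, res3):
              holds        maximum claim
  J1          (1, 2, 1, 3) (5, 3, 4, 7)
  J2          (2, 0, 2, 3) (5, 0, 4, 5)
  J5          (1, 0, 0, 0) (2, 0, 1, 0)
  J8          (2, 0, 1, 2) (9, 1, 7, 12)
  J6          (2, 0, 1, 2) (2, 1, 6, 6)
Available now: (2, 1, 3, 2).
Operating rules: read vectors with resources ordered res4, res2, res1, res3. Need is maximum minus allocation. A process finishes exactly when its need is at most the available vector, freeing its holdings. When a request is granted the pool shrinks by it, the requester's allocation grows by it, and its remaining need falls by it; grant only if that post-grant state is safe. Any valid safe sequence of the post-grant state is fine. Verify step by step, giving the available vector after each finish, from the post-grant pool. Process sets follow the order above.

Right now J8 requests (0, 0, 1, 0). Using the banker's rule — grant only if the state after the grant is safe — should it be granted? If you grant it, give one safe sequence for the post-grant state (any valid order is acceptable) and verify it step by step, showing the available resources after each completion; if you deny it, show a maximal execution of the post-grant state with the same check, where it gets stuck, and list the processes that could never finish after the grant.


GRANT. The post-grant state is safe; one safe sequence: J5, J2, J1, J6, J8.
Key observation: even at the reduced pool (2, 1, 2, 2), J5 fits immediately, so safety survives the grant.
Step-by-step check of the post-grant state:
  pool = (2, 1, 2, 2)
  run J5 (needs (1, 0, 1, 0), free (2, 1, 2, 2)); after release of (1, 0, 0, 0) the pool is (3, 1, 2, 2)
  run J2 (needs (3, 0, 2, 2), free (3, 1, 2, 2)); after release of (2, 0, 2, 3) the pool is (5, 1, 4, 5)
  run J1 (needs (4, 1, 3, 4), free (5, 1, 4, 5)); after release of (1, 2, 1, 3) the pool is (6, 3, 5, 8)
  run J6 (needs (0, 1, 5, 4), free (6, 3, 5, 8)); after release of (2, 0, 1, 2) the pool is (8, 3, 6, 10)
  run J8 (needs (7, 1, 5, 10), free (8, 3, 6, 10)); after release of (2, 0, 2, 2) the pool is (10, 3, 8, 12)


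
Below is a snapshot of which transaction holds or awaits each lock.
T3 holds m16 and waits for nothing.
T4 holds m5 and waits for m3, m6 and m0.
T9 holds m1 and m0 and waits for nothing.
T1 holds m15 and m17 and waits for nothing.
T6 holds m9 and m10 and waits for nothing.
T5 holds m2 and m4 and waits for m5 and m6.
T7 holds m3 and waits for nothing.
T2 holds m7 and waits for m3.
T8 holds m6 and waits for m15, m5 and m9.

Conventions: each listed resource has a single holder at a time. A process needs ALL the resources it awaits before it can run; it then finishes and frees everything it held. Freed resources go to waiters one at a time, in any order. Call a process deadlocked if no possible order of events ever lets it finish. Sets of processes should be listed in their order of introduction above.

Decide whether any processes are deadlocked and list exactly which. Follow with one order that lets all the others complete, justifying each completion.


Deadlocked set: T4, T5 and T8.
Key observation: the wait chain closes on itself along T4 -> T8 -> T4; T5 waits into the deadlock from upstream.
The rest can finish in the order T1, T3, T7, T6, T9, T2.
Check, step by step:
  run T1 (it waits on nothing); releases m15 and m17
  run T3 (it waits on nothing); releases m16
  run T7 (it waits on nothing); releases m3
  run T6 (it waits on nothing); releases m9 and m10
  run T9 (it waits on nothing); releases m1 and m0
  T2 waits on m3 — all released -> runs and releases m7


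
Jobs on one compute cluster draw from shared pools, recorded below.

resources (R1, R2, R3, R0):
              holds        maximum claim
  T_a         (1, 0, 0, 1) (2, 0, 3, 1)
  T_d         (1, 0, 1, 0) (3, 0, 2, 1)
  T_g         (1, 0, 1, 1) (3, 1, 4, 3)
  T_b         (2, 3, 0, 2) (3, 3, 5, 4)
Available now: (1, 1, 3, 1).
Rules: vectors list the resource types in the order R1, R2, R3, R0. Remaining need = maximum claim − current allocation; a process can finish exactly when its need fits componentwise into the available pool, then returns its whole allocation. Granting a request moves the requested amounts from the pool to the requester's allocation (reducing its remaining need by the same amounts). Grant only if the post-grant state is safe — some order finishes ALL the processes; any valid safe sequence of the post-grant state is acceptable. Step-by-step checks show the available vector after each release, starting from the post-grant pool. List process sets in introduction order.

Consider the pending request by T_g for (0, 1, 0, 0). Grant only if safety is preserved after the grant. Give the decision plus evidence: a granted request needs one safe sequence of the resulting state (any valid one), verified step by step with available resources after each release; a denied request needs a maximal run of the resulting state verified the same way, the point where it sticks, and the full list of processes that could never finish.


GRANT: granting preserves safety; a valid post-grant sequence is T_a, T_d, T_g, T_b.
Key observation: (1, 0, 3, 1) free after granting still covers T_a first, and each release covers the next.
Step-by-step check of the post-grant state:
  pool = (1, 0, 3, 1)
  T_a: need (1, 0, 3, 0) fits (1, 0, 3, 1); releases (1, 0, 0, 1), pool now (2, 0, 3, 2)
  T_d: need (2, 0, 1, 1) fits (2, 0, 3, 2); releases (1, 0, 1, 0), pool now (3, 0, 4, 2)
  T_g: need (2, 0, 3, 2) fits (3, 0, 4, 2); releases (1, 1, 1, 1), pool now (4, 1, 5, 3)
  T_b: need (1, 0, 5, 2) fits (4, 1, 5, 3); releases (2, 3, 0, 2), pool now (6, 4, 5, 5)


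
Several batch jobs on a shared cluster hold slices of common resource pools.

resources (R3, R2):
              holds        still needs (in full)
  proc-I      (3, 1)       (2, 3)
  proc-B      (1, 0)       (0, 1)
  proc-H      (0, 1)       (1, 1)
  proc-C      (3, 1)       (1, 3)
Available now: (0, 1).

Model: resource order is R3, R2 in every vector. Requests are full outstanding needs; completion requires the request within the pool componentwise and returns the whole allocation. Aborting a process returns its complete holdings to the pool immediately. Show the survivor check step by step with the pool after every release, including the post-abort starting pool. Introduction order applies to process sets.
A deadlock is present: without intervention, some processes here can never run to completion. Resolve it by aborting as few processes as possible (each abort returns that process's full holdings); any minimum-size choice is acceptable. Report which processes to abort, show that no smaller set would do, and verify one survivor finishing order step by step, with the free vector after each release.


Minimum abort set: proc-C.
Key observation: the deadlocked proc-I becomes finishable only because proc-C released (3, 1); it completes at step 2 below.
Minimality: the empty abort set fails — the state is deadlocked as it stands.
The survivors complete as proc-H, proc-I, proc-B. Walking it through (starting from the post-abort pool):
  pool = (3, 2)
  proc-H needs (1, 1) <= (3, 2) -> finishes; pool += (0, 1) = (3, 3)
  proc-I needs (2, 3) <= (3, 3) -> finishes; pool += (3, 1) = (6, 4)
  proc-B needs (0, 1) <= (6, 4) -> finishes; pool += (1, 0) = (7, 4)


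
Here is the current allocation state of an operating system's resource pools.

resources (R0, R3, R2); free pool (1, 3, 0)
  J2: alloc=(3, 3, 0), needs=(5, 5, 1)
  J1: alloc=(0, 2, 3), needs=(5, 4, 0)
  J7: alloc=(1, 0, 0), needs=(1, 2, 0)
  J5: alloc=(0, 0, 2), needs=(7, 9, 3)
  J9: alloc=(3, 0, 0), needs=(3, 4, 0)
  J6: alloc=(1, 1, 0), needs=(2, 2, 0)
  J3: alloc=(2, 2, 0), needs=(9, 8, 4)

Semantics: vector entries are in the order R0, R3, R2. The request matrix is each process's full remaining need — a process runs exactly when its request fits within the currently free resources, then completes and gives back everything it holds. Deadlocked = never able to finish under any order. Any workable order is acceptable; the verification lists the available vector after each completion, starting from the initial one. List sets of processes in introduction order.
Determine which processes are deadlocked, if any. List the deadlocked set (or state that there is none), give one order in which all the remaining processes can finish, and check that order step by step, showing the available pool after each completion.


Nothing here is deadlocked.
Key observation: J7 leads a chain of completions in which each release enables another process.
One completion order for the rest: J7, J6, J9, J1, J2, J5, J3. Step-by-step check:
  pool = (1, 3, 0)
  J7: need (1, 2, 0) fits (1, 3, 0); releases (1, 0, 0), pool now (2, 3, 0)
  J6: need (2, 2, 0) fits (2, 3, 0); releases (1, 1, 0), pool now (3, 4, 0)
  J9: need (3, 4, 0) fits (3, 4, 0); releases (3, 0, 0), pool now (6, 4, 0)
  J1: need (5, 4, 0) fits (6, 4, 0); releases (0, 2, 3), pool now (6, 6, 3)
  J2: need (5, 5, 1) fits (6, 6, 3); releases (3, 3, 0), pool now (9, 9, 3)
  J5: need (7, 9, 3) fits (9, 9, 3); releases (0, 0, 2), pool now (9, 9, 5)
  J3: need (9, 8, 4) fits (9, 9, 5); releases (2, 2, 0), pool now (11, 11, 5)


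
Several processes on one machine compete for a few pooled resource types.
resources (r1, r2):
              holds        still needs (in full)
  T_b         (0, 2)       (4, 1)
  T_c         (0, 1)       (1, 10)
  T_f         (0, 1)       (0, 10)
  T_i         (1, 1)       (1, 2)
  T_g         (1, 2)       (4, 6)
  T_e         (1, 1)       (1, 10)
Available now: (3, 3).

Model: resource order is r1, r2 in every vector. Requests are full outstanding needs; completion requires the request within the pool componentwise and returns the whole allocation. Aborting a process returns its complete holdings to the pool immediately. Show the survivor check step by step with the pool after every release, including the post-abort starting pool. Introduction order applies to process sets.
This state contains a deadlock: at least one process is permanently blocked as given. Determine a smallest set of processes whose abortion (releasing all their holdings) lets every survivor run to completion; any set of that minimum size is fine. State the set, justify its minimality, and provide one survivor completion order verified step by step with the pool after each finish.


The answer: abort T_f and T_e.
Key observation: T_c was stuck for good until T_f and T_e gave back (1, 2); in the order shown it finishes at step 4.
Minimality, checking each single-abort alternative: T_b alone leaves T_c blocked (short on r2); T_c alone leaves T_f blocked (short on r2); T_f alone leaves T_c blocked (short on r2); T_i alone leaves T_c blocked (short on r2); T_g alone leaves T_c blocked (short on r2); T_e alone leaves T_c blocked (short on r2).
The survivors complete as T_b, T_i, T_g, T_c. Check, step by step (starting from the post-abort pool):
  pool = (4, 5)
  T_b needs (4, 1) <= (4, 5) -> finishes; pool += (0, 2) = (4, 7)
  T_i needs (1, 2) <= (4, 7) -> finishes; pool += (1, 1) = (5, 8)
  T_g needs (4, 6) <= (5, 8) -> finishes; pool += (1, 2) = (6, 10)
  T_c needs (1, 10) <= (6, 10) -> finishes; pool += (0, 1) = (6, 11)


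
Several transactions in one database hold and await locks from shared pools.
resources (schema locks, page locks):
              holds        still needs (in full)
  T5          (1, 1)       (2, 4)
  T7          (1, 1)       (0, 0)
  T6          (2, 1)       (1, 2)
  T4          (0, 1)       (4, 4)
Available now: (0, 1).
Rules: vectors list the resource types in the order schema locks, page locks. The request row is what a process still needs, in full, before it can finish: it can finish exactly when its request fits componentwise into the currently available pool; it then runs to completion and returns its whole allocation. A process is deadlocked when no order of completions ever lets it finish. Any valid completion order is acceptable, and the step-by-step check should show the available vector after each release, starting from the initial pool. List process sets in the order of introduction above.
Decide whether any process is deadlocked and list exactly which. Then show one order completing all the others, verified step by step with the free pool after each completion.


The deadlocked set is T5 and T4.
Key observation: the pool after T7, T6 is (3, 3); every surviving request exceeds it in page locks, so progress ends there.
One completion order for the rest: T7, T6. Step-by-step check:
  pool = (0, 1)
  T7: need (0, 0) fits (0, 1); releases (1, 1), pool now (1, 2)
  T6: need (1, 2) fits (1, 2); releases (2, 1), pool now (3, 3)
None of the blocked processes ever fits:
  T5 still needs (2, 4) but only (3, 3) is free — short on page locks
  T4 still needs (4, 4) but only (3, 3) is free — short on schema locks and page locks


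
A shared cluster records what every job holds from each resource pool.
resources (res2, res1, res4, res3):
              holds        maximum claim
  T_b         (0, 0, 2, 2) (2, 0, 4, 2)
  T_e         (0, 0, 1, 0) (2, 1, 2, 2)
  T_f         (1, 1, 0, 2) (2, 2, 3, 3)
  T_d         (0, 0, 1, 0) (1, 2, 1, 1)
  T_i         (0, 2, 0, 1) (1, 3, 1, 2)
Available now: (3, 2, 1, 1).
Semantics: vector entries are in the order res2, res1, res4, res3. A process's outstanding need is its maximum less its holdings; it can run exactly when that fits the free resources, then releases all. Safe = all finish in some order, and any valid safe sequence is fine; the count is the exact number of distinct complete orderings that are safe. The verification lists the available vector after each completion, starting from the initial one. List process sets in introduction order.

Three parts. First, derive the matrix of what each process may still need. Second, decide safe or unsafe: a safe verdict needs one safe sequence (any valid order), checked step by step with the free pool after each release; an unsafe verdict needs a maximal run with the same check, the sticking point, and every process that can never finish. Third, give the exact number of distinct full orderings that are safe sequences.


(1) Remaining need (order res2, res1, res4, res3):
  T_b: (2, 0, 2, 0)
  T_e: (2, 1, 1, 2)
  T_f: (1, 1, 3, 1)
  T_d: (1, 2, 0, 1)
  T_i: (1, 1, 1, 1)
(2) SAFE. One safe sequence: T_d, T_i, T_b, T_f, T_e.
Key observation: at T_d the run first touches a limit — (1, 2, 0, 1) against (3, 2, 1, 1), exact on a resource it actually requests.
Check, step by step:
  pool = (3, 2, 1, 1)
  run T_d (needs (1, 2, 0, 1), free (3, 2, 1, 1)); after release of (0, 0, 1, 0) the pool is (3, 2, 2, 1)
  run T_i (needs (1, 1, 1, 1), free (3, 2, 2, 1)); after release of (0, 2, 0, 1) the pool is (3, 4, 2, 2)
  run T_b (needs (2, 0, 2, 0), free (3, 4, 2, 2)); after release of (0, 0, 2, 2) the pool is (3, 4, 4, 4)
  run T_f (needs (1, 1, 3, 1), free (3, 4, 4, 4)); after release of (1, 1, 0, 2) the pool is (4, 5, 4, 6)
  run T_e (needs (2, 1, 1, 2), free (4, 5, 4, 6)); after release of (0, 0, 1, 0) the pool is (4, 5, 5, 6)
(3) Precisely 18 of the possible complete orderings are safe sequences.


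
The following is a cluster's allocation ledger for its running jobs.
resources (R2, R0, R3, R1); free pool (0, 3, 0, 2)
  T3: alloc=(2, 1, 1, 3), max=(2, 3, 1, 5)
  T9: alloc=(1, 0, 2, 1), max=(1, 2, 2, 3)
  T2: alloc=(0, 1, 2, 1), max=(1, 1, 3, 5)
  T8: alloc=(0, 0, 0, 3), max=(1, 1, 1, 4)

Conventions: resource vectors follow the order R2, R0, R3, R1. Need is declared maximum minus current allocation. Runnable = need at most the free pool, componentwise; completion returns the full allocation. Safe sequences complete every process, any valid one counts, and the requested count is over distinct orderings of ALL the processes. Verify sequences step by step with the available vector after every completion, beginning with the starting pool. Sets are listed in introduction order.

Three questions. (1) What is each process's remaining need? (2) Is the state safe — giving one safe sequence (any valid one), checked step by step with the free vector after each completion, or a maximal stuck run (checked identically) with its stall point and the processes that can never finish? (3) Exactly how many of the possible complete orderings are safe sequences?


(1) Remaining need (order R2, R0, R3, R1):
  T3: (0, 2, 0, 2)
  T9: (0, 2, 0, 2)
  T2: (1, 0, 1, 4)
  T8: (1, 1, 1, 1)
(2) The state is SAFE; one workable sequence: T3, T2, T8, T9.
Key observation: T3 is the earliest step where a requested resource binds exactly: need (0, 2, 0, 2), pool (0, 3, 0, 2) at its turn.
Step-by-step check:
  pool = (0, 3, 0, 2)
  T3 needs (0, 2, 0, 2) <= (0, 3, 0, 2) -> finishes; pool += (2, 1, 1, 3) = (2, 4, 1, 5)
  T2 needs (1, 0, 1, 4) <= (2, 4, 1, 5) -> finishes; pool += (0, 1, 2, 1) = (2, 5, 3, 6)
  T8 needs (1, 1, 1, 1) <= (2, 5, 3, 6) -> finishes; pool += (0, 0, 0, 3) = (2, 5, 3, 9)
  T9 needs (0, 2, 0, 2) <= (2, 5, 3, 9) -> finishes; pool += (1, 0, 2, 1) = (3, 5, 5, 10)
(3) Precisely 10 of the possible complete orderings are safe sequences.


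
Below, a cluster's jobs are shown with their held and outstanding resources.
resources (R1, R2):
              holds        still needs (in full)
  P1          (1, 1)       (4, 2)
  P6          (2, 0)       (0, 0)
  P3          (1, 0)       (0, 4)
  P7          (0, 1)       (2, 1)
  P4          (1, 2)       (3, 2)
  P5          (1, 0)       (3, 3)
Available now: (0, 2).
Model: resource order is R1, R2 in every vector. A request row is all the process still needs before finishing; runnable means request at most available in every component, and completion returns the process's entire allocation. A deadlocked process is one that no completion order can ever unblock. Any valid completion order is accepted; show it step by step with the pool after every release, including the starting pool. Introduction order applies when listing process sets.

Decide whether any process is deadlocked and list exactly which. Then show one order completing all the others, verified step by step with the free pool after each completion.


Deadlocked: P1, P3, P4 and P5.
Key observation: after P6, P7 the pool peaks at (2, 3), and each blocked process is short somewhere: P1 on R1; P3 on R2; P4 on R1; P5 on R1.
A valid finishing order for the others: P6, P7. Step-by-step check:
  pool = (0, 2)
  P6: need (0, 0) fits (0, 2); releases (2, 0), pool now (2, 2)
  P7: need (2, 1) fits (2, 2); releases (0, 1), pool now (2, 3)
The stuck group stays short no matter what:
  P1 cannot run: need (4, 2) vs free (2, 3) (insufficient R1)
  P3 cannot run: need (0, 4) vs free (2, 3) (insufficient R2)
  P4 cannot run: need (3, 2) vs free (2, 3) (insufficient R1)
  P5 cannot run: need (3, 3) vs free (2, 3) (insufficient R1)


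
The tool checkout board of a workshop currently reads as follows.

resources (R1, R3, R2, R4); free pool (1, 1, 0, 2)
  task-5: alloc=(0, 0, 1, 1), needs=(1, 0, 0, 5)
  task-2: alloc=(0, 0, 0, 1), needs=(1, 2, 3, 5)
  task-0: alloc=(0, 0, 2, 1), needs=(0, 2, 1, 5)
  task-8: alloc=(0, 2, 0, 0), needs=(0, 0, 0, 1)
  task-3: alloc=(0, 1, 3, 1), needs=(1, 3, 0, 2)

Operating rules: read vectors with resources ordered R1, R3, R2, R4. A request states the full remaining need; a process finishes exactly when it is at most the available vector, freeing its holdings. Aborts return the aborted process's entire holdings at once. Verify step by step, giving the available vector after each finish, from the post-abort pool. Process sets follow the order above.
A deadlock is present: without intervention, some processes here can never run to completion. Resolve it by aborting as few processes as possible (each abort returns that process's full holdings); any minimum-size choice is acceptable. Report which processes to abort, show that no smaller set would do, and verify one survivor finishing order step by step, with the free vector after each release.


The answer: abort task-5 and task-0.
Key observation: task-2 was stuck for good until task-5 and task-0 gave back (0, 0, 3, 2); in the order shown it finishes at step 3.
No one abort is enough; case by case: task-5 alone leaves task-2 blocked (short on R4); task-2 alone leaves task-5 blocked (short on R4); task-0 alone leaves task-5 blocked (short on R4); task-8 alone leaves task-5 blocked (short on R4); task-3 alone leaves task-5 blocked (short on R4).
Survivors finish in the order: task-8, task-3, task-2. Verifying each step (pool after the aborts first):
  pool = (1, 1, 3, 4)
  task-8: need (0, 0, 0, 1) fits (1, 1, 3, 4); releases (0, 2, 0, 0), pool now (1, 3, 3, 4)
  task-3: need (1, 3, 0, 2) fits (1, 3, 3, 4); releases (0, 1, 3, 1), pool now (1, 4, 6, 5)
  task-2: need (1, 2, 3, 5) fits (1, 4, 6, 5); releases (0, 0, 0, 1), pool now (1, 4, 6, 6)


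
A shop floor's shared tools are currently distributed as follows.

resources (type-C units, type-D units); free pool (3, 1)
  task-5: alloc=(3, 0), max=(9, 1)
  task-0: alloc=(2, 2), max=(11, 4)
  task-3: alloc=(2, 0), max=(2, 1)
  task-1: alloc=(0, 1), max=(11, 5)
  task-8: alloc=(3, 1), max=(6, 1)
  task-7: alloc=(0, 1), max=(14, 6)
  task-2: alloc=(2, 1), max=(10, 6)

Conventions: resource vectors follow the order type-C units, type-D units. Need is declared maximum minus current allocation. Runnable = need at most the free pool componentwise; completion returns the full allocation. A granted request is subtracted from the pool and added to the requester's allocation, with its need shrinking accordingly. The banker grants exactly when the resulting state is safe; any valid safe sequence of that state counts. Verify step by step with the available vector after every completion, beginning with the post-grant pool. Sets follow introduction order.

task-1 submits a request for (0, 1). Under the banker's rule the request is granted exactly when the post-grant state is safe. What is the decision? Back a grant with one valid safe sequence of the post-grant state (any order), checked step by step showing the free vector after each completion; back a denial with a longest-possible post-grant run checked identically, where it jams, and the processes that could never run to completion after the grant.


DENY. Granting would leave the state unsafe.
Key observation: even finishing task-8, task-5, task-3 leaves just (11, 1) free — too little type-D units for any of the remaining processes.
On the post-grant state, task-8, task-5, task-3 is a maximal run — nothing extends it. Walking it through:
  pool = (3, 0)
  task-8: need (3, 0) fits (3, 0); releases (3, 1), pool now (6, 1)
  task-5: need (6, 1) fits (6, 1); releases (3, 0), pool now (9, 1)
  task-3: need (0, 1) fits (9, 1); releases (2, 0), pool now (11, 1)
  task-0 cannot run: need (9, 2) vs free (11, 1) (insufficient type-D units)
  task-1 cannot run: need (11, 3) vs free (11, 1) (insufficient type-D units)
  task-7 cannot run: need (14, 5) vs free (11, 1) (insufficient type-C units and type-D units)
  task-2 cannot run: need (8, 5) vs free (11, 1) (insufficient type-D units)
Post-grant, the permanently blocked set is task-0, task-1, task-7 and task-2.


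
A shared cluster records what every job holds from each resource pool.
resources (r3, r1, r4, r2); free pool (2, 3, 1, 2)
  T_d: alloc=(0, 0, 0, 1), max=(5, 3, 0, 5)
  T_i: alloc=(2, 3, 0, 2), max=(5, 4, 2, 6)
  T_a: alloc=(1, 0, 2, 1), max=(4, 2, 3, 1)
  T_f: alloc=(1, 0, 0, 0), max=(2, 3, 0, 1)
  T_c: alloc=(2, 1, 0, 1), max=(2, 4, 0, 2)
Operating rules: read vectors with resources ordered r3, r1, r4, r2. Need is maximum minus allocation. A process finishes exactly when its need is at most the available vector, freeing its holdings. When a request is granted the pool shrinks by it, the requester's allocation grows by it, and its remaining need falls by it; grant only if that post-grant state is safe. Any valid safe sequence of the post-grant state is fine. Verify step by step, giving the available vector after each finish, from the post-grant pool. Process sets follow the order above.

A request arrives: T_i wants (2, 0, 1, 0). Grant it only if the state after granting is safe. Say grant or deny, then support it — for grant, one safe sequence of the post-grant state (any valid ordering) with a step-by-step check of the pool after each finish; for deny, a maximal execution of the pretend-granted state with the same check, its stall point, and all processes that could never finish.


DENY. Granting would leave the state unsafe.
Key observation: after T_c, T_f the pool peaks at (3, 4, 0, 3), and each blocked process is short somewhere: T_d on r3, r2; T_i on r4, r2; T_a on r4.
Pretend the grant happened; the run T_c, T_f goes as far as possible. Step-by-step check:
  pool = (0, 3, 0, 2)
  T_c needs (0, 3, 0, 1) <= (0, 3, 0, 2) -> finishes; pool += (2, 1, 0, 1) = (2, 4, 0, 3)
  T_f needs (1, 3, 0, 1) <= (2, 4, 0, 3) -> finishes; pool += (1, 0, 0, 0) = (3, 4, 0, 3)
  T_d cannot run: need (5, 3, 0, 4) vs free (3, 4, 0, 3) (insufficient r3 and r2)
  T_i cannot run: need (1, 1, 1, 4) vs free (3, 4, 0, 3) (insufficient r4 and r2)
  T_a cannot run: need (3, 2, 1, 0) vs free (3, 4, 0, 3) (insufficient r4)
Processes that could never finish after the grant: T_d, T_i and T_a.


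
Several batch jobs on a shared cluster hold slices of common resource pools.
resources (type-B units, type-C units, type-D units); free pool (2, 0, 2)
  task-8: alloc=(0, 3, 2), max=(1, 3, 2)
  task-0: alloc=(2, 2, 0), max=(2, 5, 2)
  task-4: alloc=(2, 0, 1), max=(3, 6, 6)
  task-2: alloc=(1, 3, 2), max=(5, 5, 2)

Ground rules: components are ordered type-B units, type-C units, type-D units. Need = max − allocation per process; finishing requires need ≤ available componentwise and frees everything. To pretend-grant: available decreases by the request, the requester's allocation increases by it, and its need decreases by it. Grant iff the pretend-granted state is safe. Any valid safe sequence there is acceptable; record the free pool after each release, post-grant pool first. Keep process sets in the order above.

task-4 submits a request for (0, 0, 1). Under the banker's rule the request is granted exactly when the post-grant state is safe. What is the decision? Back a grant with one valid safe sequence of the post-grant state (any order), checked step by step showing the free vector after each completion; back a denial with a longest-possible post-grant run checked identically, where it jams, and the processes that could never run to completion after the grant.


GRANT: granting preserves safety; a valid post-grant sequence is task-8, task-0, task-2, task-4.
Key observation: even at the reduced pool (2, 0, 1), task-8 fits immediately, so safety survives the grant.
Check on the post-grant state, step by step:
  pool = (2, 0, 1)
  task-8 needs (1, 0, 0) <= (2, 0, 1) -> finishes; pool += (0, 3, 2) = (2, 3, 3)
  task-0 needs (0, 3, 2) <= (2, 3, 3) -> finishes; pool += (2, 2, 0) = (4, 5, 3)
  task-2 needs (4, 2, 0) <= (4, 5, 3) -> finishes; pool += (1, 3, 2) = (5, 8, 5)
  task-4 needs (1, 6, 4) <= (5, 8, 5) -> finishes; pool += (2, 0, 2) = (7, 8, 7)


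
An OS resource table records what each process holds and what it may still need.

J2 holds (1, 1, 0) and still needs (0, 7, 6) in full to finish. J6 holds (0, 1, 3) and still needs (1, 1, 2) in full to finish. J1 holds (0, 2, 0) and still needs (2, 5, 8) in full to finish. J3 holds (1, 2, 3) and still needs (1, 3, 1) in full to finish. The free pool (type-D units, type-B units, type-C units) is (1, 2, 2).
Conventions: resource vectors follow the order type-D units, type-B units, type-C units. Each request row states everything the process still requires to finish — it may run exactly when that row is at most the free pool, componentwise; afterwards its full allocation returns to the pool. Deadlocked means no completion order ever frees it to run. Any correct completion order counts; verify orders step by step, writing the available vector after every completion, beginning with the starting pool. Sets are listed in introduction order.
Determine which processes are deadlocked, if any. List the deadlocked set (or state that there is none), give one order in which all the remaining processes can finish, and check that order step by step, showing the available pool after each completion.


Nothing here is deadlocked.
Key observation: beginning at J6, releases accumulate fast enough that every process eventually fits.
A valid finishing order for the others: J6, J3, J1, J2. Step-by-step check:
  pool = (1, 2, 2)
  J6: need (1, 1, 2) fits (1, 2, 2); releases (0, 1, 3), pool now (1, 3, 5)
  J3: need (1, 3, 1) fits (1, 3, 5); releases (1, 2, 3), pool now (2, 5, 8)
  J1: need (2, 5, 8) fits (2, 5, 8); releases (0, 2, 0), pool now (2, 7, 8)
  J2: need (0, 7, 6) fits (2, 7, 8); releases (1, 1, 0), pool now (3, 8, 8)


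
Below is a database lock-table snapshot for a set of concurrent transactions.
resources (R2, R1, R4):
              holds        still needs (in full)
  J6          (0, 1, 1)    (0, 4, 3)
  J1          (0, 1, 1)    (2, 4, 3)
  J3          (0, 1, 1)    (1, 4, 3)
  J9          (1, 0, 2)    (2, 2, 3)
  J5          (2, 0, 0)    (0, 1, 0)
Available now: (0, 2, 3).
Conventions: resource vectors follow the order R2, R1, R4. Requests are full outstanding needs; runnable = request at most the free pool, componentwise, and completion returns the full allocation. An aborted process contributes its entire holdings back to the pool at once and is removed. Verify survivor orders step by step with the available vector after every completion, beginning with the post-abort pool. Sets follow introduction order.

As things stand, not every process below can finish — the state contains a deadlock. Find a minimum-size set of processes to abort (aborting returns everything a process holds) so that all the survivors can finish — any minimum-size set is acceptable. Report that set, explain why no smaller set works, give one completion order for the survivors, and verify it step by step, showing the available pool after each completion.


Abort J6 and J3.
Key observation: aborting J6 and J3 returns (0, 2, 2), and J1 — hopeless before — runs at step 2 with the returned capacity in the pool.
Why nothing smaller works — every single abort fails: J6 alone leaves J1 blocked (short on R1); J1 alone leaves J6 blocked (short on R1); J3 alone leaves J6 blocked (short on R1); J9 alone leaves J6 blocked (short on R1); J5 alone leaves J6 blocked (short on R1).
Survivors finish in the order: J5, J1, J9. Check, step by step (pool after the aborts first):
  pool = (0, 4, 5)
  J5 needs (0, 1, 0) <= (0, 4, 5) -> finishes; pool += (2, 0, 0) = (2, 4, 5)
  J1 needs (2, 4, 3) <= (2, 4, 5) -> finishes; pool += (0, 1, 1) = (2, 5, 6)
  J9 needs (2, 2, 3) <= (2, 5, 6) -> finishes; pool += (1, 0, 2) = (3, 5, 8)


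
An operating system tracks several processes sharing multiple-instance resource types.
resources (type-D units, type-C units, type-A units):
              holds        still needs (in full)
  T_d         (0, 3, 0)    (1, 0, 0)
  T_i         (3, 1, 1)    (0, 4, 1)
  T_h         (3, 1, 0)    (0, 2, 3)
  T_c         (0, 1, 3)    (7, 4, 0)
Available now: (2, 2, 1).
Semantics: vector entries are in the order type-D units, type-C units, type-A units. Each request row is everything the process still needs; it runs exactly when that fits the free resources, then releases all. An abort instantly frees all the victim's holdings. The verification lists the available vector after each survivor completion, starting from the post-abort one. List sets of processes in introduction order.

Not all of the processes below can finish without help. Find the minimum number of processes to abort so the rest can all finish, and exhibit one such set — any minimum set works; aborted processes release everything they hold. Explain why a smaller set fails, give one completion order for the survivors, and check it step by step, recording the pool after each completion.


The answer: abort T_h.
Key observation: T_c could never have finished before the abort; with (3, 1, 0) returned by T_h, it fits at step 3.
Minimality: the empty abort set fails — the state is deadlocked as it stands.
One survivor order: T_d, T_i, T_c. Check, step by step (post-abort pool first):
  pool = (5, 3, 1)
  T_d: need (1, 0, 0) fits (5, 3, 1); releases (0, 3, 0), pool now (5, 6, 1)
  T_i: need (0, 4, 1) fits (5, 6, 1); releases (3, 1, 1), pool now (8, 7, 2)
  T_c: need (7, 4, 0) fits (8, 7, 2); releases (0, 1, 3), pool now (8, 8, 5)


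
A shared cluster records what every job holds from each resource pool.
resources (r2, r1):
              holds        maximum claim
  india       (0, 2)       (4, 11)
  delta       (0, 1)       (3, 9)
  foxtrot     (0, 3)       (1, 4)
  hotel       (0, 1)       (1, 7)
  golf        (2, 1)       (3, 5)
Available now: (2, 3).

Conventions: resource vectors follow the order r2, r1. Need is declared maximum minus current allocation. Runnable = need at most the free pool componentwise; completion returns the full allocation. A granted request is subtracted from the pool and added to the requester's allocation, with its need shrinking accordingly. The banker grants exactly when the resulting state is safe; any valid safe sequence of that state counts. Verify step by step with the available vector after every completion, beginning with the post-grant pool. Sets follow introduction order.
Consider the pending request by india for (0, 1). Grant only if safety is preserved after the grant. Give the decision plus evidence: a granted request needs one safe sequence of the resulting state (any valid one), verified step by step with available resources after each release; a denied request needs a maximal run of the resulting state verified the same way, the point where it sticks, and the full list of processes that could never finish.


DENY. Granting would leave the state unsafe.
Key observation: once foxtrot, golf, hotel finish, the pool peaks at (4, 7) — and every remaining process still needs more r1 than that.
Pretend the grant happened; the run foxtrot, golf, hotel goes as far as possible. Step-by-step check:
  pool = (2, 2)
  foxtrot: need (1, 1) fits (2, 2); releases (0, 3), pool now (2, 5)
  golf: need (1, 4) fits (2, 5); releases (2, 1), pool now (4, 6)
  hotel: need (1, 6) fits (4, 6); releases (0, 1), pool now (4, 7)
  india cannot run: need (4, 8) vs free (4, 7) (insufficient r1)
  delta cannot run: need (3, 8) vs free (4, 7) (insufficient r1)
Processes that could never finish after the grant: india and delta.


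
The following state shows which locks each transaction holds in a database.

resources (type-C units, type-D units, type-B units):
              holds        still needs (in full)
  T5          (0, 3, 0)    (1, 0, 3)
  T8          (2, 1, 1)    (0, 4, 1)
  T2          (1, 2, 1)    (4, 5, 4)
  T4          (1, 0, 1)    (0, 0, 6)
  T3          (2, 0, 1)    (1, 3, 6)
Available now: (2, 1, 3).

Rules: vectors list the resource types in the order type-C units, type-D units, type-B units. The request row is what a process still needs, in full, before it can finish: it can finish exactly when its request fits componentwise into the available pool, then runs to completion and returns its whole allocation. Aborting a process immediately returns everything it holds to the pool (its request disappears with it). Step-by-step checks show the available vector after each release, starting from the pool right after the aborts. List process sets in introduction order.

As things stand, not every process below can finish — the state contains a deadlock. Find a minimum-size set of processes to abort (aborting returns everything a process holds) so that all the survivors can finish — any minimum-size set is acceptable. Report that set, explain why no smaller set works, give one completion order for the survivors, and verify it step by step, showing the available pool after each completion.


Minimum abort set: T4.
Key observation: no ordering could ever have run T3 before the abort of T4; with (1, 0, 1) back in the pool it fits at step 4.
No smaller set exists: with zero aborts the deadlock remains.
Survivors finish in the order: T5, T8, T2, T3. Step-by-step check (pool after the aborts first):
  pool = (3, 1, 4)
  T5 needs (1, 0, 3) <= (3, 1, 4) -> finishes; pool += (0, 3, 0) = (3, 4, 4)
  T8 needs (0, 4, 1) <= (3, 4, 4) -> finishes; pool += (2, 1, 1) = (5, 5, 5)
  T2 needs (4, 5, 4) <= (5, 5, 5) -> finishes; pool += (1, 2, 1) = (6, 7, 6)
  T3 needs (1, 3, 6) <= (6, 7, 6) -> finishes; pool += (2, 0, 1) = (8, 7, 7)


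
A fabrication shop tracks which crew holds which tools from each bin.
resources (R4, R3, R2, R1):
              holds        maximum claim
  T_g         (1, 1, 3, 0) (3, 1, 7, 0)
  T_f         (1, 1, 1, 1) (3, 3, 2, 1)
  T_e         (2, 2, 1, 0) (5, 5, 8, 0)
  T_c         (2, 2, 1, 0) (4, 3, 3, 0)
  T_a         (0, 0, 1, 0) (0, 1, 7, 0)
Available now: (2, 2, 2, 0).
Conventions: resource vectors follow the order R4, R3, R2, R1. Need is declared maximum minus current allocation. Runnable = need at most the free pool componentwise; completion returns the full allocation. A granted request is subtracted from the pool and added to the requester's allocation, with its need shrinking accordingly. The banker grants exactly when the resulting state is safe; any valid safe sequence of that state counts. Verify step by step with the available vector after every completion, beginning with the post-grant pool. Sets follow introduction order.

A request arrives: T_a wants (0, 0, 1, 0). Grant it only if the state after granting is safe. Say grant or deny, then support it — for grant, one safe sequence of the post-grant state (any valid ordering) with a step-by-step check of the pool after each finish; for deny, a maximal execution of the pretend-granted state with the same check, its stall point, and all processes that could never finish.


DENY — the pretend-granted state is unsafe.
Key observation: after T_f, T_c complete, (5, 5, 3, 1) is the best the pool ever gets, yet each leftover process wants more R2.
Pretend the grant happened; the run T_f, T_c goes as far as possible. Verifying each step:
  pool = (2, 2, 1, 0)
  T_f: need (2, 2, 1, 0) fits (2, 2, 1, 0); releases (1, 1, 1, 1), pool now (3, 3, 2, 1)
  T_c: need (2, 1, 2, 0) fits (3, 3, 2, 1); releases (2, 2, 1, 0), pool now (5, 5, 3, 1)
  blocked: T_g wants (2, 0, 4, 0), pool (5, 5, 3, 1) — not enough R2
  blocked: T_e wants (3, 3, 7, 0), pool (5, 5, 3, 1) — not enough R2
  blocked: T_a wants (0, 1, 5, 0), pool (5, 5, 3, 1) — not enough R2
Post-grant, the permanently blocked set is T_g, T_e and T_a.


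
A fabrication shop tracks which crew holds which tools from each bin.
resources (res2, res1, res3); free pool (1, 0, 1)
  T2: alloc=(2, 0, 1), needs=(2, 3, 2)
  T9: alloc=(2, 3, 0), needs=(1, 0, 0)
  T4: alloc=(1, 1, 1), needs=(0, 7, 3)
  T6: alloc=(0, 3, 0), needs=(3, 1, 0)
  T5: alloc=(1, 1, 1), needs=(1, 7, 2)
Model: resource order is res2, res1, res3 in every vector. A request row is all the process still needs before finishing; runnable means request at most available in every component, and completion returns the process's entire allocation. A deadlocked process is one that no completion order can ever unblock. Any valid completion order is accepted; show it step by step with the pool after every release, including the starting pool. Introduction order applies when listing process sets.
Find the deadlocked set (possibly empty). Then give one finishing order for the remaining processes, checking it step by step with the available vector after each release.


The deadlocked set is T2, T4 and T5.
Key observation: even finishing T9, T6 leaves just (3, 6, 1) free — too little res3 for any of the remaining processes.
The rest can finish in the order T9, T6. Check, step by step:
  pool = (1, 0, 1)
  T9 needs (1, 0, 0) <= (1, 0, 1) -> finishes; pool += (2, 3, 0) = (3, 3, 1)
  T6 needs (3, 1, 0) <= (3, 3, 1) -> finishes; pool += (0, 3, 0) = (3, 6, 1)
None of the blocked processes ever fits:
  T2 still needs (2, 3, 2) but only (3, 6, 1) is free — short on res3
  T4 still needs (0, 7, 3) but only (3, 6, 1) is free — short on res1 and res3
  T5 still needs (1, 7, 2) but only (3, 6, 1) is free — short on res1 and res3
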